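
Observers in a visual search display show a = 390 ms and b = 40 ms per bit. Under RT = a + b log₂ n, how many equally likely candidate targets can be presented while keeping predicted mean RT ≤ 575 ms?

24

40·log₂ n ≤ 575 − 390 = 185, giving log₂ n ≤ 4.6250 and n ≤ 24.675. The largest whole number is 24.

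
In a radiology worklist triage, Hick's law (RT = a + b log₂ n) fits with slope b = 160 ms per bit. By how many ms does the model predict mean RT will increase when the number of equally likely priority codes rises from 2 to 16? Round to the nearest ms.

The intercept a cancels: ΔRT = b·(log₂ n₂ − log₂ n₁) = b·log₂(n₂/n₁).
log₂(16) − log₂(2) = log₂(16/2) = log₂(8) = 3.
ΔRT = 160 × 3.0000 = 480.000 ms.

480 ms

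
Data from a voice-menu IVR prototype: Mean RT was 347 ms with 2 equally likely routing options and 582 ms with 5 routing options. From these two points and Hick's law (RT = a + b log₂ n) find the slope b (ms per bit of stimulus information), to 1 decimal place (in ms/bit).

177.8 ms/bit

b = (RT₂ − RT₁)/(log₂ n₂ − log₂ n₁) = (582 − 347)/(2.3219 − 1) = 177.771 ms/bit.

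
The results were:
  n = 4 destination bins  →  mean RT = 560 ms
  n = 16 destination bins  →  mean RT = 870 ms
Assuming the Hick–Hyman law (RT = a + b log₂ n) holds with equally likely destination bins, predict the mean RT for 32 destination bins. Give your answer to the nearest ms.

1025 ms

RT is linear in log₂ n, so two points fix the line:
  b = (870 − 560) / (log₂ 16 − log₂ 4) = 310 / (4 − 2) = 155 ms/bit
  a = 560 − 155 × 2 = 250 ms
Then RT(32) = 250 + 155 × log₂ 32 = 250 + 155 × 5 ≈ 1025.000 ms.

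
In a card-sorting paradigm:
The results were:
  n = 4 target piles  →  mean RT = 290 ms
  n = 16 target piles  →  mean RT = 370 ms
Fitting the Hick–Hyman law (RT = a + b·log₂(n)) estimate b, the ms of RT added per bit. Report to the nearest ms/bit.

40 ms/bit

b = (RT₂ − RT₁)/(log₂ n₂ − log₂ n₁) = (370 − 290)/(4 − 2) = 40 ms/bit.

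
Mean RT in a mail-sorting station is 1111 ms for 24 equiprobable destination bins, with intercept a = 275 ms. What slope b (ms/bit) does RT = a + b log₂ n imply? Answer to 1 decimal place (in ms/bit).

b = (1111 − 275) / log₂(24) = 836 / 4.5850 = 182.335 ms/bit.

182.3 ms/bit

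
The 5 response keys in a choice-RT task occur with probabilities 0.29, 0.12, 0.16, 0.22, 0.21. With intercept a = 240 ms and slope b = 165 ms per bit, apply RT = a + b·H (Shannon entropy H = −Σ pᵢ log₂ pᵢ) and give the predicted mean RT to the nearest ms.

613 ms

Entropy contributions −pᵢ log₂ pᵢ: 0.5179, 0.3671, 0.4230, 0.4806, 0.4728; sum H = 2.2614 bits.
RT = a + bH = 240 + 165·2.2614 = 613.13 ms.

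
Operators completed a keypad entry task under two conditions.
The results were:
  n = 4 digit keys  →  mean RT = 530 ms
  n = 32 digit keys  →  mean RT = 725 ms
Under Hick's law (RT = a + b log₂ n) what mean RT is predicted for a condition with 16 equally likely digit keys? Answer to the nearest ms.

Solve the two-equation system in a and b:
  b = (725 − 530) / (log₂ 32 − log₂ 4) = 195 / (5 − 2) = 65 ms/bit
  a = 530 − 65 × 2 = 400 ms
Then RT(16) = 400 + 65 × log₂ 16 = 400 + 65 × 4 ≈ 660.000 ms.

660 ms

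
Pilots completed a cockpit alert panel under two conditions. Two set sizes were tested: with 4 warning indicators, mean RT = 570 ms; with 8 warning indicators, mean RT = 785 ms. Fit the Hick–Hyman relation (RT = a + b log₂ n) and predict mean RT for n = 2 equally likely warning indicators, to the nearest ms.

Fit slope and intercept:
  b = (785 − 570) / (log₂ 8 − log₂ 4) = 215 / (3 − 2) = 215 ms/bit
  a = 570 − 215 × 2 = 140 ms
Then RT(2) = 140 + 215 × log₂ 2 = 140 + 215 × 1 ≈ 355.000 ms.

355 ms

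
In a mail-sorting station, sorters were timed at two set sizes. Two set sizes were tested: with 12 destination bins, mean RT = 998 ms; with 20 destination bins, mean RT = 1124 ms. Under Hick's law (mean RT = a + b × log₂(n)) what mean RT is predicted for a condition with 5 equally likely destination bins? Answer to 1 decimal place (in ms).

Fit slope and intercept:
  b = (1124 − 998) / (log₂ 20 − log₂ 12) = 126 / (4.3219 − 3.5850) = 170.971 ms/bit
  a = 998 − 170.971 × 3.5850 = 385.074 ms
Then RT(5) = 385.074 + 170.971 × log₂ 5 = 385.074 + 170.971 × 2.3219 ≈ 782.057 ms.

782.1 ms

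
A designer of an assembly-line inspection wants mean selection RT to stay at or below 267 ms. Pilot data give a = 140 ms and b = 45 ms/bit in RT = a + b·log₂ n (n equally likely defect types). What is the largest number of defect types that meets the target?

7

Information budget: (267 − 140)/45 = 2.8222 bits, so n ≤ 2^2.8222 = 7.073 → at most 7.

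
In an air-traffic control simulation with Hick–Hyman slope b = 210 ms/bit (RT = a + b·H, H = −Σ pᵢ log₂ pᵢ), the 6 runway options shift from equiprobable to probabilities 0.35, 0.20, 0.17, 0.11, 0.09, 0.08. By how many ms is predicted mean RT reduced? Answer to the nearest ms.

42 ms

Equiprobable entropy H₀ = log₂ 6 = 2.5850 bits.
Skewed entropy H = −Σ pᵢ log₂ pᵢ = 2.3835 bits.
ΔRT = b·(H₀ − H) = 210 × 0.2014 = 42.30 ms.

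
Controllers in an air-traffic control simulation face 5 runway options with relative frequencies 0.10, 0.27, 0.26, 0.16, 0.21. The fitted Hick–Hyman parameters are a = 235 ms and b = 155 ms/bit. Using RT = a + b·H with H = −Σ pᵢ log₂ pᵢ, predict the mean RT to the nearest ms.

Entropy contributions −pᵢ log₂ pᵢ: 0.3322, 0.5100, 0.5053, 0.4230, 0.4728; sum H = 2.2433 bits.
RT = a + bH = 235 + 155·2.2433 = 582.72 ms.

583 ms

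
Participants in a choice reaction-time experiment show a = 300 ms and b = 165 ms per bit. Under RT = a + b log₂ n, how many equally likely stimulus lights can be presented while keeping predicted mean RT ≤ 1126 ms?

Information budget: (1126 − 300)/165 = 5.0061 bits, so n ≤ 2^5.0061 = 32.135 → at most 32.

32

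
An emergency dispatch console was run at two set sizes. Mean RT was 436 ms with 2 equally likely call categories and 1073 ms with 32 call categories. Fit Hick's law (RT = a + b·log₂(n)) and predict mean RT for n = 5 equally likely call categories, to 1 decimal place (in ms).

With log₂ n on the abscissa the relation is linear; from the two conditions:
  b = (1073 − 436) / (log₂ 32 − log₂ 2) = 637 / (5 − 1) = 159.250 ms/bit
  a = 436 − 159.250 × 1 = 276.750 ms
Then RT(5) = 276.750 + 159.250 × log₂ 5 = 276.750 + 159.250 × 2.3219 ≈ 646.517 ms.

646.5 ms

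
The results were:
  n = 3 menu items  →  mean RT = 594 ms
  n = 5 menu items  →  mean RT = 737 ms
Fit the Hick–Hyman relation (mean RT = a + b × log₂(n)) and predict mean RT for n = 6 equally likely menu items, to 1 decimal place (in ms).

788.0 ms

Solve the two-equation system in a and b:
  b = (737 − 594) / (log₂ 5 − log₂ 3) = 143 / (2.3219 − 1.5850) = 194.039 ms/bit
  a = 594 − 194.039 × 1.5850 = 286.456 ms
Then RT(6) = 286.456 + 194.039 × log₂ 6 = 286.456 + 194.039 × 2.5850 ≈ 788.039 ms.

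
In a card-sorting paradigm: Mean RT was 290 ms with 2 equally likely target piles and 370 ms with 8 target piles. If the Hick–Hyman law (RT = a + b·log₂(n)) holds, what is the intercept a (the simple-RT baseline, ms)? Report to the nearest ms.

Slope: b = (370 − 290) / (log₂ 8 − log₂ 2) = 80/2.0000 = 40 ms/bit.
Intercept: a = 290 − 40·log₂(2) = 250.000 ms.

250 ms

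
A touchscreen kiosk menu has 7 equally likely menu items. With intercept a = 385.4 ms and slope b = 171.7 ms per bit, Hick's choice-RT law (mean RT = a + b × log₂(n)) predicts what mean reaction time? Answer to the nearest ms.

867 ms

log₂(7) = 2.8074 bits, so RT = 385.4 + 171.7 × 2.8074 ≈ 867.423 ms.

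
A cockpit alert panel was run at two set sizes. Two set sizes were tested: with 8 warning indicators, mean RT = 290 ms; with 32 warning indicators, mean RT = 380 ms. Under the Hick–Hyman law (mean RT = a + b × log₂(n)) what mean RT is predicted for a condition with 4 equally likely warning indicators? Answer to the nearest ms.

245 ms

RT is linear in log₂ n, so two points fix the line:
  b = (380 − 290) / (log₂ 32 − log₂ 8) = 90 / (5 − 3) = 45 ms/bit
  a = 290 − 45 × 3 = 155 ms
Then RT(4) = 155 + 45 × log₂ 4 = 155 + 45 × 2 ≈ 245.000 ms.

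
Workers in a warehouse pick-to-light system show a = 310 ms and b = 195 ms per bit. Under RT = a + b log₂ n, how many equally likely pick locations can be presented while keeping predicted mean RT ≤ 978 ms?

Information budget: (978 − 310)/195 = 3.4256 bits, so n ≤ 2^3.4256 = 10.745 → at most 10.

10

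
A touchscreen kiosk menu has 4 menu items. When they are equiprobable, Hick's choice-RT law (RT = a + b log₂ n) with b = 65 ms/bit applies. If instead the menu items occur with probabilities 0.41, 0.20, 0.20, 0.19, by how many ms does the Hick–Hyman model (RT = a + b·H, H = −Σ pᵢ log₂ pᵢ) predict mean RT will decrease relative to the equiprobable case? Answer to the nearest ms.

Equiprobable entropy H₀ = log₂ 4 = 2.0000 bits.
Skewed entropy H = −Σ pᵢ log₂ pᵢ = 1.9114 bits.
ΔRT = b·(H₀ − H) = 65 × 0.0886 = 5.76 ms.

6 ms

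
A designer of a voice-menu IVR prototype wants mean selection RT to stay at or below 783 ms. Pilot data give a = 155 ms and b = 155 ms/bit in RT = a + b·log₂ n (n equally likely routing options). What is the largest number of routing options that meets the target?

16

Information budget: (783 − 155)/155 = 4.0516 bits, so n ≤ 2^4.0516 = 16.583 → at most 16.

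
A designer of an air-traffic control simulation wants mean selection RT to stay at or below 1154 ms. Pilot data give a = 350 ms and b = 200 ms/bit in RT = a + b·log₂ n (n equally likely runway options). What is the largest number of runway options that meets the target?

16

Set 350 + 200·log₂ n ≤ 1154 → log₂ n ≤ (1154 − 350)/200 = 4.0200.
So n ≤ 2^4.0200 = 16.223; the largest integer n is 16.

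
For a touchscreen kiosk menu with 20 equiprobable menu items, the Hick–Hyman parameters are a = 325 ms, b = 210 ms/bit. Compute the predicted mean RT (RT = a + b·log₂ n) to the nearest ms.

1233 ms

log₂(20) = 4.3219 bits, so RT = 325 + 210 × 4.3219 ≈ 1232.605 ms.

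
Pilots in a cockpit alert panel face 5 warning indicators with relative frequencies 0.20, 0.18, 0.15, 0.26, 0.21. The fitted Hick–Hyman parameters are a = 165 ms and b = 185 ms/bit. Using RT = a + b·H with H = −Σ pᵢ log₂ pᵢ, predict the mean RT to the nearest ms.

H = 0.20·log₂(1/0.20) + 0.18·log₂(1/0.18) + 0.15·log₂(1/0.15) + 0.26·log₂(1/0.26) + 0.21·log₂(1/0.21) = 2.2983 bits.
RT = 165 + 185 × 2.2983 = 590.19 ms.

590 ms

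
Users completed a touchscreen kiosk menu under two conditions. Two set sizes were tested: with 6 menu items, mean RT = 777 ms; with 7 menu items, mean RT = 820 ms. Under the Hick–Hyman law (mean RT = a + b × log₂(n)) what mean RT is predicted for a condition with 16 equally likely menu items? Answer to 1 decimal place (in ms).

1050.6 ms

Solve the two-equation system in a and b:
  b = (820 − 777) / (log₂ 7 − log₂ 6) = 43 / (2.8074 − 2.5850) = 193.352 ms/bit
  a = 777 − 193.352 × 2.5850 = 277.193 ms
Then RT(16) = 277.193 + 193.352 × log₂ 16 = 277.193 + 193.352 × 4 ≈ 1050.600 ms.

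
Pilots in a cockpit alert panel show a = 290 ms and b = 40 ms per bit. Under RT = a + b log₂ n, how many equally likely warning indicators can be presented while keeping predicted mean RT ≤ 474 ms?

24

40·log₂ n ≤ 474 − 290 = 184, giving log₂ n ≤ 4.6000 and n ≤ 24.251. The largest whole number is 24.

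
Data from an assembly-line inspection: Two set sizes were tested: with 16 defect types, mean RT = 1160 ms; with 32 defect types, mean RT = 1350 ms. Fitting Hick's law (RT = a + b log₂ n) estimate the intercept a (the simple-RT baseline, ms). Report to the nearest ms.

400 ms

The slope on a log₂ axis is (1350 − 1160) / (5 − 4) = 190 ms/bit.
a = RT₁ − b·log₂ n₁ = 1160 − 190 × 4 = 400.000 ms.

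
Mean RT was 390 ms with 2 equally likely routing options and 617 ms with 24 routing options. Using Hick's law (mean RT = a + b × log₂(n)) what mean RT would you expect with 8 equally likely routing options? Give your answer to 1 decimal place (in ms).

Fit slope and intercept:
  b = (617 − 390) / (log₂ 24 − log₂ 2) = 227 / (4.5850 − 1) = 63.320 ms/bit
  a = 390 − 63.320 × 1 = 326.680 ms
Then RT(8) = 326.680 + 63.320 × log₂ 8 = 326.680 + 63.320 × 3 ≈ 516.640 ms.

516.6 ms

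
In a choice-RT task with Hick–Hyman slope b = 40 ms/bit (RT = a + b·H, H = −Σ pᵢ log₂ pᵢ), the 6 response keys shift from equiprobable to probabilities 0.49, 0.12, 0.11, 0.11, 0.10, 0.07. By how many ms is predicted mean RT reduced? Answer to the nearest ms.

Equiprobable entropy H₀ = log₂ 6 = 2.5850 bits.
Skewed entropy H = −Σ pᵢ log₂ pᵢ = 2.1727 bits.
ΔRT = b·(H₀ − H) = 40 × 0.4123 = 16.49 ms.

16 ms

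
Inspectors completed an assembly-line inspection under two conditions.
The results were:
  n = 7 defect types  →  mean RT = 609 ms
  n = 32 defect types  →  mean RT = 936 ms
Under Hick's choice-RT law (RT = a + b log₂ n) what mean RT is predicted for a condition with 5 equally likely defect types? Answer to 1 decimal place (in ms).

Fit slope and intercept:
  b = (936 − 609) / (log₂ 32 − log₂ 7) = 327 / (5 − 2.8074) = 149.135 ms/bit
  a = 609 − 149.135 × 2.8074 = 190.325 ms
Then RT(5) = 190.325 + 149.135 × log₂ 5 = 190.325 + 149.135 × 2.3219 ≈ 536.606 ms.

536.6 ms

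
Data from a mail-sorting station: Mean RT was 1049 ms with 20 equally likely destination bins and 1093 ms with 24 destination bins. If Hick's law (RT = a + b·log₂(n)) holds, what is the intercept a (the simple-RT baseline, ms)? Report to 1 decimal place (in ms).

The slope on a log₂ axis is (1093 − 1049) / (4.5850 − 4.3219) = 167.278 ms/bit.
a = RT₁ − b·log₂ n₁ = 1049 − 167.278 × 4.3219 = 326.034 ms.

326.0 ms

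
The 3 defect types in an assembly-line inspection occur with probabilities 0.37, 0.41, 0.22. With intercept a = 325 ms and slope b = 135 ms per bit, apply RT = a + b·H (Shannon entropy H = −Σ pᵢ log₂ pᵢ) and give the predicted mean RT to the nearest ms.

533 ms

Entropy contributions −pᵢ log₂ pᵢ: 0.5307, 0.5274, 0.4806; sum H = 1.5387 bits.
RT = a + bH = 325 + 135·1.5387 = 532.72 ms.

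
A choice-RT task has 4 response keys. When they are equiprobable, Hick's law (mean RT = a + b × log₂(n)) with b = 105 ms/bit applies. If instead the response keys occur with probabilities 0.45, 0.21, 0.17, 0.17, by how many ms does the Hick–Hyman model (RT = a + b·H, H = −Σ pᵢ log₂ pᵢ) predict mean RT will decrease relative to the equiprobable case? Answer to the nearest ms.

15 ms

Equiprobable entropy H₀ = log₂ 4 = 2.0000 bits.
Skewed entropy H = −Σ pᵢ log₂ pᵢ = 1.8604 bits.
ΔRT = b·(H₀ − H) = 105 × 0.1396 = 14.66 ms.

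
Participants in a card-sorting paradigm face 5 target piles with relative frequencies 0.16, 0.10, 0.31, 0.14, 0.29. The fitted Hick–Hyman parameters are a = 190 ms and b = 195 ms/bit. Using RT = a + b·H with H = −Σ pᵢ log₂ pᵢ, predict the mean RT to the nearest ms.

H = 0.16·log₂(1/0.16) + 0.10·log₂(1/0.10) + 0.31·log₂(1/0.31) + 0.14·log₂(1/0.14) + 0.29·log₂(1/0.29) = 2.1940 bits.
RT = 190 + 195 × 2.1940 = 617.83 ms.

618 ms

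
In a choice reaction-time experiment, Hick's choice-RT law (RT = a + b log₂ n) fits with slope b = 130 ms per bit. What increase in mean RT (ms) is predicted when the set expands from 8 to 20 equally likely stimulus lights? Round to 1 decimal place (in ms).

171.9 ms

The intercept a cancels: ΔRT = b·(log₂ n₂ − log₂ n₁) = b·log₂(n₂/n₁).
log₂(20) − log₂(8) = 4.3219 − 3 = 1.3219.
ΔRT = 130 × 1.3219 = 171.851 ms.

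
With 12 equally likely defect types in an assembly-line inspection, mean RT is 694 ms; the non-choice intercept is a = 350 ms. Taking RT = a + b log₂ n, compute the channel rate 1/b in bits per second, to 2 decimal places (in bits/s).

Choice component = 694 − 350 = 344 ms over log₂(12) = 3.5850 bits.
b = 344 / 3.5850 = 95.956 ms/bit, so 1/b = 10.421 bits/s.

10.42 bits/s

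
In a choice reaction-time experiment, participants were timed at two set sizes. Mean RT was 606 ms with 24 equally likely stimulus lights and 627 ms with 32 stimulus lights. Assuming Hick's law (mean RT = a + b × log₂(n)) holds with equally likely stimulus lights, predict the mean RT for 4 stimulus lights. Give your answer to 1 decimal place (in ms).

475.2 ms

Solve the two-equation system in a and b:
  b = (627 − 606) / (log₂ 32 − log₂ 24) = 21 / (5 − 4.5850) = 50.598 ms/bit
  a = 606 − 50.598 × 4.5850 = 374.011 ms
Then RT(4) = 374.011 + 50.598 × log₂ 4 = 374.011 + 50.598 × 2 ≈ 475.206 ms.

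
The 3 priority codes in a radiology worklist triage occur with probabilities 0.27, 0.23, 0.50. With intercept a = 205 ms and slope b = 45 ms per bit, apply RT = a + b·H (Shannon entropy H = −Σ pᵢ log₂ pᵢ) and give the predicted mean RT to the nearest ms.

H = 0.27·log₂(1/0.27) + 0.23·log₂(1/0.23) + 0.50·log₂(1/0.50) = 1.4977 bits.
RT = 205 + 45 × 1.4977 = 272.40 ms.

272 ms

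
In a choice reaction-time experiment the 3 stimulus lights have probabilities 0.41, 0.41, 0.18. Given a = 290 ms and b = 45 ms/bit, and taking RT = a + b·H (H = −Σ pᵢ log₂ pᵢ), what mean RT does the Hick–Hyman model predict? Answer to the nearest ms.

358 ms

Entropy contributions −pᵢ log₂ pᵢ: 0.5274, 0.5274, 0.4453; sum H = 1.5001 bits.
RT = a + bH = 290 + 45·1.5001 = 357.50 ms.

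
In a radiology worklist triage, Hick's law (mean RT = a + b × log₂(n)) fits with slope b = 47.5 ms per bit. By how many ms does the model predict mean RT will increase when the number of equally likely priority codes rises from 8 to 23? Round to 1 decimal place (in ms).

The intercept a cancels: ΔRT = b·(log₂ n₂ − log₂ n₁) = b·log₂(n₂/n₁).
log₂(23) − log₂(8) = 4.5236 − 3 = 1.5236.
ΔRT = 47.5 × 1.5236 = 72.369 ms.

72.4 ms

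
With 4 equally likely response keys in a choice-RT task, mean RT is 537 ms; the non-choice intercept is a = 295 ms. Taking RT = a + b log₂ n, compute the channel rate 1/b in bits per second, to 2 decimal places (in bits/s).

Choice component = 537 − 295 = 242 ms over log₂(4) = 2 bits.
b = 242 / 2 = 121.000 ms/bit, so 1/b = 8.264 bits/s.

8.26 bits/s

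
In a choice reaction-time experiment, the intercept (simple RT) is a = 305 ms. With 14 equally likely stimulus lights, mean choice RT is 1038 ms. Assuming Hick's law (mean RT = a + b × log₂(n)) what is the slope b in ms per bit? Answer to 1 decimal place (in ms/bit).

14 alternatives carry log₂ 14 = 3.8074 bits; the choice cost is 1038 − 305 = 733 ms, so b = 733/3.8074 = 192.522 ms/bit.

192.5 ms/bit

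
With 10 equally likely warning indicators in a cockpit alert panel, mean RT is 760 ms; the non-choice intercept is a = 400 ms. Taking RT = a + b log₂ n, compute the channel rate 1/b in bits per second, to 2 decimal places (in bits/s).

Choice component = 760 − 400 = 360 ms over log₂(10) = 3.3219 bits.
b = 360 / 3.3219 = 108.371 ms/bit, so 1/b = 9.228 bits/s.

9.23 bits/s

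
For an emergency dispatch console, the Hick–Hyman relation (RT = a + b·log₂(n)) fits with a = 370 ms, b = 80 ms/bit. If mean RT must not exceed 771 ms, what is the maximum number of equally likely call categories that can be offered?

32

Set 370 + 80·log₂ n ≤ 771 → log₂ n ≤ (771 − 370)/80 = 5.0125.
So n ≤ 2^5.0125 = 32.278; the largest integer n is 32.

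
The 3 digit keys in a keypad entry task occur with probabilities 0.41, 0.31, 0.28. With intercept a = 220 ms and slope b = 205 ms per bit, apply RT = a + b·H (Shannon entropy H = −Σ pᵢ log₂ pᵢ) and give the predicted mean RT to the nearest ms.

Entropy contributions −pᵢ log₂ pᵢ: 0.5274, 0.5238, 0.5142; sum H = 1.5654 bits.
RT = a + bH = 220 + 205·1.5654 = 540.91 ms.

541 ms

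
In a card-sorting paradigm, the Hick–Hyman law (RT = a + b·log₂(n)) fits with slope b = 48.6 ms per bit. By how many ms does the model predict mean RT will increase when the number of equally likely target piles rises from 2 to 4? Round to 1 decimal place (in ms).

Only the slope matters, since a is common to both: ΔRT = b·log₂(n₂/n₁).
log₂(4) − log₂(2) = log₂(4/2) = log₂(2) = 1.
ΔRT = 48.6 × 1.0000 = 48.600 ms.

48.6 ms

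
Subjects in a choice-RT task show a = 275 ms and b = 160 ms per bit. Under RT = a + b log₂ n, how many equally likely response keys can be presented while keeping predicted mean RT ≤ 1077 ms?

160·log₂ n ≤ 1077 − 275 = 802, giving log₂ n ≤ 5.0125 and n ≤ 32.278. The largest whole number is 32.

32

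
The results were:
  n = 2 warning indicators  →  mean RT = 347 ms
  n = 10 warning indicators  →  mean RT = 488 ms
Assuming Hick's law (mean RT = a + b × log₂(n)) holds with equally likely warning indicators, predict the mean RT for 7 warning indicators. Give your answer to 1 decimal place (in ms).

RT is linear in log₂ n, so two points fix the line:
  b = (488 − 347) / (log₂ 10 − log₂ 2) = 141 / (3.3219 − 1) = 60.725 ms/bit
  a = 347 − 60.725 × 1 = 286.275 ms
Then RT(7) = 286.275 + 60.725 × log₂ 7 = 286.275 + 60.725 × 2.8074 ≈ 456.752 ms.

456.8 ms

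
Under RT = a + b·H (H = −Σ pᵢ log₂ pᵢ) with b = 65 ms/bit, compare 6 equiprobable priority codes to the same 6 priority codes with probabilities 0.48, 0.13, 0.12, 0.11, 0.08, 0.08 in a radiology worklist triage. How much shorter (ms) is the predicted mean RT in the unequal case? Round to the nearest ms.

The RT saving is b·ΔH. Equiprobable H₀ = log₂(6) = 2.5850 bits; with the given probabilities H = 2.1913 bits.
b·(H₀ − H) = 65 × (2.5850 − 2.1913) = 25.59 ms.

26 ms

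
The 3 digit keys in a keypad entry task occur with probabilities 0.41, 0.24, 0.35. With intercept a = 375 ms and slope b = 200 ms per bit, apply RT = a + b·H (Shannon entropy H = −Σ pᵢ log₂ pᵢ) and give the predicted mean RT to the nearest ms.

Entropy contributions −pᵢ log₂ pᵢ: 0.5274, 0.4941, 0.5301; sum H = 1.5516 bits.
RT = a + bH = 375 + 200·1.5516 = 685.32 ms.

685 ms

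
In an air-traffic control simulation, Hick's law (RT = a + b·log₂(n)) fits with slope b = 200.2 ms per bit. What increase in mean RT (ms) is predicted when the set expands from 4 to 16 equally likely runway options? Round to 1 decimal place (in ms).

ΔRT = (a + b log₂ n₂) − (a + b log₂ n₁) = b·(log₂ n₂ − log₂ n₁).
log₂(16) − log₂(4) = log₂(16/4) = log₂(4) = 2.
ΔRT = 200.2 × 2.0000 = 400.400 ms.

400.4 ms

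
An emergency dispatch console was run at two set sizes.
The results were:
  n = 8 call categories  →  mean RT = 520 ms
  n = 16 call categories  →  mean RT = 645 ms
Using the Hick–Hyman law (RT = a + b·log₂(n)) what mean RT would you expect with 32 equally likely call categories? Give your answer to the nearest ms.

770 ms

Solve the two-equation system in a and b:
  b = (645 − 520) / (log₂ 16 − log₂ 8) = 125 / (4 − 3) = 125 ms/bit
  a = 520 − 125 × 3 = 145 ms
Then RT(32) = 145 + 125 × log₂ 32 = 145 + 125 × 5 ≈ 770.000 ms.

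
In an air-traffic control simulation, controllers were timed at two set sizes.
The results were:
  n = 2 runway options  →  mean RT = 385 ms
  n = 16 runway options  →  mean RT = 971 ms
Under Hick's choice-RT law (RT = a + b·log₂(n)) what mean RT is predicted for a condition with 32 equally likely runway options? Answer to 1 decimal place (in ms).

With log₂ n on the abscissa the relation is linear; from the two conditions:
  b = (971 − 385) / (log₂ 16 − log₂ 2) = 586 / (4 − 1) = 195.333 ms/bit
  a = 385 − 195.333 × 1 = 189.667 ms
Then RT(32) = 189.667 + 195.333 × log₂ 32 = 189.667 + 195.333 × 5 ≈ 1166.333 ms.

1166.3 ms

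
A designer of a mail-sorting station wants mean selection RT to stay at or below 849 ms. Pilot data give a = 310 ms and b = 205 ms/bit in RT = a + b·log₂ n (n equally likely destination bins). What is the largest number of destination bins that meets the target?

205·log₂ n ≤ 849 − 310 = 539, giving log₂ n ≤ 2.6293 and n ≤ 6.187. The largest whole number is 6.

6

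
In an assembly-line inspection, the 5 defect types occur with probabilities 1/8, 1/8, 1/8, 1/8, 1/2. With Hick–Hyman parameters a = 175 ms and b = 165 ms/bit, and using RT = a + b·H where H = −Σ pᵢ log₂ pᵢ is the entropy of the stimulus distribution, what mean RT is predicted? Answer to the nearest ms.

H = −Σ pᵢ log₂ pᵢ = 0.125·3 + 0.125·3 + 0.125·3 + 0.125·3 + 0.5·1 = 2.000 bits.
RT = 175 + 165 × 2.000 = 505.00 ms.

505 ms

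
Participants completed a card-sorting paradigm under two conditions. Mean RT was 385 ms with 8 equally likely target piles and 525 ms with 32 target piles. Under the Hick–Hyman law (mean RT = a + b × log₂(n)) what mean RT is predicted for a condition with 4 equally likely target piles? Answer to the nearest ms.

315 ms

Solve the two-equation system in a and b:
  b = (525 − 385) / (log₂ 32 − log₂ 8) = 140 / (5 − 3) = 70 ms/bit
  a = 385 − 70 × 3 = 175 ms
Then RT(4) = 175 + 70 × log₂ 4 = 175 + 70 × 2 ≈ 315.000 ms.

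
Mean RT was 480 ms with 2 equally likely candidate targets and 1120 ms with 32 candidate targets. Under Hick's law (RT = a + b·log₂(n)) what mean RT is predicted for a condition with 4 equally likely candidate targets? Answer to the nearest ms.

With log₂ n on the abscissa the relation is linear; from the two conditions:
  b = (1120 − 480) / (log₂ 32 − log₂ 2) = 640 / (5 − 1) = 160 ms/bit
  a = 480 − 160 × 1 = 320 ms
Then RT(4) = 320 + 160 × log₂ 4 = 320 + 160 × 2 ≈ 640.000 ms.

640 ms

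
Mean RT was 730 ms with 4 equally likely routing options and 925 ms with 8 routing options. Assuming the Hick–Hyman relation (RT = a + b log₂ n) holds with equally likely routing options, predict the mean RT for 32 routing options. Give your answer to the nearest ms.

1315 ms

RT is linear in log₂ n, so two points fix the line:
  b = (925 − 730) / (log₂ 8 − log₂ 4) = 195 / (3 − 2) = 195 ms/bit
  a = 730 − 195 × 2 = 340 ms
Then RT(32) = 340 + 195 × log₂ 32 = 340 + 195 × 5 ≈ 1315.000 ms.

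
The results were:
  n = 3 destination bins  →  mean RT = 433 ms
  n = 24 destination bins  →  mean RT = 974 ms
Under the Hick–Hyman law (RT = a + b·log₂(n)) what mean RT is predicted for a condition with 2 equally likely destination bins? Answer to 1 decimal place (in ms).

Solve the two-equation system in a and b:
  b = (974 − 433) / (log₂ 24 − log₂ 3) = 541 / (4.5850 − 1.5850) = 180.333 ms/bit
  a = 433 − 180.333 × 1.5850 = 147.178 ms
Then RT(2) = 147.178 + 180.333 × log₂ 2 = 147.178 + 180.333 × 1 ≈ 327.512 ms.

327.5 ms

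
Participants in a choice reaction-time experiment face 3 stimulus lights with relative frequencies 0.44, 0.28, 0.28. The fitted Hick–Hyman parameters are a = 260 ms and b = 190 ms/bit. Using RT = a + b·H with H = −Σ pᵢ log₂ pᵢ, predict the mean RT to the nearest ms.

554 ms

Entropy contributions −pᵢ log₂ pᵢ: 0.5211, 0.5142, 0.5142; sum H = 1.5496 bits.
RT = a + bH = 260 + 190·1.5496 = 554.42 ms.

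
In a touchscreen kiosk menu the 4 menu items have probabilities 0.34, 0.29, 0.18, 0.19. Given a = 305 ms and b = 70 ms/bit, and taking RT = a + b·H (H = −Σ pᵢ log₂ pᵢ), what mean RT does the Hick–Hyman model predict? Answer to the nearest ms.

441 ms

H = 0.34·log₂(1/0.34) + 0.29·log₂(1/0.29) + 0.18·log₂(1/0.18) + 0.19·log₂(1/0.19) = 1.9476 bits.
RT = 305 + 70 × 1.9476 = 441.33 ms.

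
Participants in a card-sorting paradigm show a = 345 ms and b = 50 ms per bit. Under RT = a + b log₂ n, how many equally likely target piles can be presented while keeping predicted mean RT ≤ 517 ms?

10

Set 345 + 50·log₂ n ≤ 517 → log₂ n ≤ (517 − 345)/50 = 3.4400.
So n ≤ 2^3.4400 = 10.853; the largest integer n is 10.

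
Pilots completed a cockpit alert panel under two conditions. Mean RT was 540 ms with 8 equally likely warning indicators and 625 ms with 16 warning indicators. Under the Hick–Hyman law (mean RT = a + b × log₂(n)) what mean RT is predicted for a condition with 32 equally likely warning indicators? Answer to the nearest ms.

Fit slope and intercept:
  b = (625 − 540) / (log₂ 16 − log₂ 8) = 85 / (4 − 3) = 85 ms/bit
  a = 540 − 85 × 3 = 285 ms
Then RT(32) = 285 + 85 × log₂ 32 = 285 + 85 × 5 ≈ 710.000 ms.

710 ms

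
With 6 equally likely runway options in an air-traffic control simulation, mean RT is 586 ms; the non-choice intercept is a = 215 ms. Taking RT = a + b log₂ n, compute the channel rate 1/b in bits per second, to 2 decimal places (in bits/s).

6.97 bits/s

b = (586 − 215)/log₂ 6 = 371/2.5850 = 143.522 ms per bit = 0.14352 s/bit; the reciprocal is 6.968 bits/s.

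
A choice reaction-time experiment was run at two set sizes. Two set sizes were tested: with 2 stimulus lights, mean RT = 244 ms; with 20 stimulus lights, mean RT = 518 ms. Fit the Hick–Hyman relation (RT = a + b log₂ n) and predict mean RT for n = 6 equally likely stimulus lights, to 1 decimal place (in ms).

374.7 ms

Fit slope and intercept:
  b = (518 − 244) / (log₂ 20 − log₂ 2) = 274 / (4.3219 − 1) = 82.482 ms/bit
  a = 244 − 82.482 × 1 = 161.518 ms
Then RT(6) = 161.518 + 82.482 × log₂ 6 = 161.518 + 82.482 × 2.5850 ≈ 374.731 ms.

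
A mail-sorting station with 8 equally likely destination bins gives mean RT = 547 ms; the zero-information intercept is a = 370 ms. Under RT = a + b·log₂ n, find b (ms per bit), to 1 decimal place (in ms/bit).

b = (547 − 370) / log₂(8) = 177 / 3 = 59.000 ms/bit.

59.0 ms/bit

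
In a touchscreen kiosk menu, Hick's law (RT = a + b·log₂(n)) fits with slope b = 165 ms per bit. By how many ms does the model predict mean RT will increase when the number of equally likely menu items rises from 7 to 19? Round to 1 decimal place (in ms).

237.7 ms

Only the slope matters, since a is common to both: ΔRT = b·log₂(n₂/n₁).
log₂(19) − log₂(7) = 4.2479 − 2.8074 = 1.4406.
ΔRT = 165 × 1.4406 = 237.694 ms.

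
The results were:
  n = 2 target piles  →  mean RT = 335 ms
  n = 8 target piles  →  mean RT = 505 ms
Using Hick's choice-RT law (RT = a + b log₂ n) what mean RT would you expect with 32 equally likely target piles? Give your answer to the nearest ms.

Fit slope and intercept:
  b = (505 − 335) / (log₂ 8 − log₂ 2) = 170 / (3 − 1) = 85 ms/bit
  a = 335 − 85 × 1 = 250 ms
Then RT(32) = 250 + 85 × log₂ 32 = 250 + 85 × 5 ≈ 675.000 ms.

675 ms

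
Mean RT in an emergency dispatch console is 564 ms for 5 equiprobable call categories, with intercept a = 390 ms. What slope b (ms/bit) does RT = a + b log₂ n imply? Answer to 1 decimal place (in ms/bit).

b = (564 − 390) / log₂(5) = 174 / 2.3219 = 74.938 ms/bit.

74.9 ms/bit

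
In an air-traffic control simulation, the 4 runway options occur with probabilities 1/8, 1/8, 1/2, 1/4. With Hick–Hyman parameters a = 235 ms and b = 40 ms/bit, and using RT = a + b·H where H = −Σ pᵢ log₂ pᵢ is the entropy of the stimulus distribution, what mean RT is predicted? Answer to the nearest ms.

305 ms

H = −Σ pᵢ log₂ pᵢ = 0.125·3 + 0.125·3 + 0.5·1 + 0.25·2 = 1.750 bits.
RT = 235 + 40 × 1.750 = 305.00 ms.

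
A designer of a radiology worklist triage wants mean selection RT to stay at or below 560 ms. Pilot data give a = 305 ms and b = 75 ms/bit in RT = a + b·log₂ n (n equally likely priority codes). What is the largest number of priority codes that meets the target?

10

75·log₂ n ≤ 560 − 305 = 255, giving log₂ n ≤ 3.4000 and n ≤ 10.556. The largest whole number is 10.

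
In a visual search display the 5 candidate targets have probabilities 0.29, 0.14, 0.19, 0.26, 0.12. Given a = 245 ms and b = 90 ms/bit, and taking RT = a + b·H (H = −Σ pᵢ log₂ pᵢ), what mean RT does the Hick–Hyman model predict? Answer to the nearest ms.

Entropy contributions −pᵢ log₂ pᵢ: 0.5179, 0.3971, 0.4552, 0.5053, 0.3671; sum H = 2.2426 bits.
RT = a + bH = 245 + 90·2.2426 = 446.83 ms.

447 ms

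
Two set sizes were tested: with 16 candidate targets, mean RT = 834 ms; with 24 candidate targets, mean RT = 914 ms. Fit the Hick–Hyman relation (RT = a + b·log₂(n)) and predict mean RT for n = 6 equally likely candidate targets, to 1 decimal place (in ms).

640.5 ms

With log₂ n on the abscissa the relation is linear; from the two conditions:
  b = (914 − 834) / (log₂ 24 − log₂ 16) = 80 / (4.5850 − 4) = 136.761 ms/bit
  a = 834 − 136.761 × 4 = 286.956 ms
Then RT(6) = 286.956 + 136.761 × log₂ 6 = 286.956 + 136.761 × 2.5850 ≈ 640.478 ms.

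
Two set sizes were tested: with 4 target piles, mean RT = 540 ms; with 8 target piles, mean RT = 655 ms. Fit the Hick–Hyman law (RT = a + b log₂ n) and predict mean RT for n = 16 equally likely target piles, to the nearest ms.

770 ms

RT is linear in log₂ n, so two points fix the line:
  b = (655 − 540) / (log₂ 8 − log₂ 4) = 115 / (3 − 2) = 115 ms/bit
  a = 540 − 115 × 2 = 310 ms
Then RT(16) = 310 + 115 × log₂ 16 = 310 + 115 × 4 ≈ 770.000 ms.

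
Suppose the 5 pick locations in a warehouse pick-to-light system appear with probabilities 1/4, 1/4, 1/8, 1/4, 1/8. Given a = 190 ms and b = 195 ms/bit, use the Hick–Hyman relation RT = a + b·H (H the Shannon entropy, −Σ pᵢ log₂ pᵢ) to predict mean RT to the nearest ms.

629 ms

H = −Σ pᵢ log₂ pᵢ = 0.25·2 + 0.25·2 + 0.125·3 + 0.25·2 + 0.125·3 = 2.250 bits.
RT = 190 + 195 × 2.250 = 628.75 ms.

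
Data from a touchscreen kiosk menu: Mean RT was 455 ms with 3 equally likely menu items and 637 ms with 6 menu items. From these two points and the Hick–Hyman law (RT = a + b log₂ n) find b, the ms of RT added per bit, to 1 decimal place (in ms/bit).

b = (RT₂ − RT₁)/(log₂ n₂ − log₂ n₁) = (637 − 455)/(2.5850 − 1.5850) = 182.000 ms/bit.

182.0 ms/bit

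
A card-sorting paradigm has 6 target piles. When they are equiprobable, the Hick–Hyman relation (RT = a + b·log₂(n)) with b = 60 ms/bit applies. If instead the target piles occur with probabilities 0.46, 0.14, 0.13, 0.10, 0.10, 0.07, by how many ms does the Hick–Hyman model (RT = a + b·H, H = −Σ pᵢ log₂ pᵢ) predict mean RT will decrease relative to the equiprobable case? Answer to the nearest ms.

21 ms

Equiprobable entropy H₀ = log₂ 6 = 2.5850 bits.
Skewed entropy H = −Σ pᵢ log₂ pᵢ = 2.2280 bits.
ΔRT = b·(H₀ − H) = 60 × 0.3569 = 21.42 ms.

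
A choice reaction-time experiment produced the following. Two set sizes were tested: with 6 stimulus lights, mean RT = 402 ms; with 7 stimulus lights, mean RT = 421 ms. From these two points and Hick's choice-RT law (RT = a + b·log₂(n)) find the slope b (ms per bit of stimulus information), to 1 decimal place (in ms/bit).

Slope: b = (421 − 402) / (log₂ 7 − log₂ 6) = 19/0.2224 = 85.435 ms/bit.

85.4 ms/bit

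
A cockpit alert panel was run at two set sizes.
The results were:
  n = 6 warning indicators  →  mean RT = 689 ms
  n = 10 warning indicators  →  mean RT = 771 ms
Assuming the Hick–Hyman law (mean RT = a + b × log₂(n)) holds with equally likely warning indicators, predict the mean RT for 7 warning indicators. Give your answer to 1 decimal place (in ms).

713.7 ms

Solve the two-equation system in a and b:
  b = (771 − 689) / (log₂ 10 − log₂ 6) = 82 / (3.3219 − 2.5850) = 111.267 ms/bit
  a = 689 − 111.267 × 2.5850 = 401.379 ms
Then RT(7) = 401.379 + 111.267 × log₂ 7 = 401.379 + 111.267 × 2.8074 ≈ 713.745 ms.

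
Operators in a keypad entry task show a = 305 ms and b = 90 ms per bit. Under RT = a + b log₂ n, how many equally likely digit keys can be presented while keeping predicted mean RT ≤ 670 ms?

16

90·log₂ n ≤ 670 − 305 = 365, giving log₂ n ≤ 4.0556 and n ≤ 16.628. The largest whole number is 16.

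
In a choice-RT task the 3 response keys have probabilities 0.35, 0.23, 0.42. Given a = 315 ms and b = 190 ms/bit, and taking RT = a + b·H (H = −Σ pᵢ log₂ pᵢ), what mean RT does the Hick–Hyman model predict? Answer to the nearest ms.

608 ms

Entropy contributions −pᵢ log₂ pᵢ: 0.5301, 0.4877, 0.5256; sum H = 1.5434 bits.
RT = a + bH = 315 + 190·1.5434 = 608.25 ms.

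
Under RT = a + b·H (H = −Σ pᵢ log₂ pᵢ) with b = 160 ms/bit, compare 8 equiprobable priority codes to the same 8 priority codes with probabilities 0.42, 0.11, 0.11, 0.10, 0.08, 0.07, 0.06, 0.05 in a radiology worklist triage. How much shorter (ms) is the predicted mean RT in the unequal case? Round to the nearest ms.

68 ms

Equiprobable entropy H₀ = log₂ 8 = 3.0000 bits.
Skewed entropy H = −Σ pᵢ log₂ pᵢ = 2.5781 bits.
ΔRT = b·(H₀ − H) = 160 × 0.4219 = 67.50 ms.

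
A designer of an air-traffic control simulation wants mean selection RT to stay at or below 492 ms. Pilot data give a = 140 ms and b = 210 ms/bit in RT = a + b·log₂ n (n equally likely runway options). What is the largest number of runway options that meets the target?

210·log₂ n ≤ 492 − 140 = 352, giving log₂ n ≤ 1.6762 and n ≤ 3.196. The largest whole number is 3.

3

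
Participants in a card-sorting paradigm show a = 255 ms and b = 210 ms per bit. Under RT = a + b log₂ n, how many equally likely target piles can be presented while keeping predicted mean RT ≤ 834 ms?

Information budget: (834 − 255)/210 = 2.7571 bits, so n ≤ 2^2.7571 = 6.761 → at most 6.

6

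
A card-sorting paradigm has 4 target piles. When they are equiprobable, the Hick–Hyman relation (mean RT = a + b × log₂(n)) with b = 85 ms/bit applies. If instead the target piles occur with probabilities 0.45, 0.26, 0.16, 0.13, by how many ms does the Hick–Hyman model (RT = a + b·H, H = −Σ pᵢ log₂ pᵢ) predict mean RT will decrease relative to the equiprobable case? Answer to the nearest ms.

The RT saving is b·ΔH. Equiprobable H₀ = log₂(4) = 2.0000 bits; with the given probabilities H = 1.8294 bits.
b·(H₀ − H) = 85 × (2.0000 − 1.8294) = 14.51 ms.

15 ms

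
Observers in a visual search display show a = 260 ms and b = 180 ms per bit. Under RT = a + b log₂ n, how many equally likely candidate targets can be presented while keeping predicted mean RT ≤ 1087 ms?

24

Set 260 + 180·log₂ n ≤ 1087 → log₂ n ≤ (1087 − 260)/180 = 4.5944.
So n ≤ 2^4.5944 = 24.158; the largest integer n is 24.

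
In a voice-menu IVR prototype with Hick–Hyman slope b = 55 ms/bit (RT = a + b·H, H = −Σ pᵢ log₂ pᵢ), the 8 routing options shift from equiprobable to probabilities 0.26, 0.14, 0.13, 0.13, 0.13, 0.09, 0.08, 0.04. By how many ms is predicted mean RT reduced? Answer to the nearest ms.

The RT saving is b·ΔH. Equiprobable H₀ = log₂(8) = 3.0000 bits; with the given probabilities H = 2.8402 bits.
b·(H₀ − H) = 55 × (3.0000 − 2.8402) = 8.79 ms.

9 ms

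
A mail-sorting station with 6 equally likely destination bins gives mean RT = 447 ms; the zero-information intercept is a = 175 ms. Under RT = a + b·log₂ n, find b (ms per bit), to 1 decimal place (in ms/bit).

log₂(6) = 2.5850 bits.
b = (RT − a)/log₂ n = (447 − 175) / 2.5850 = 105.224 ms/bit.

105.2 ms/bit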